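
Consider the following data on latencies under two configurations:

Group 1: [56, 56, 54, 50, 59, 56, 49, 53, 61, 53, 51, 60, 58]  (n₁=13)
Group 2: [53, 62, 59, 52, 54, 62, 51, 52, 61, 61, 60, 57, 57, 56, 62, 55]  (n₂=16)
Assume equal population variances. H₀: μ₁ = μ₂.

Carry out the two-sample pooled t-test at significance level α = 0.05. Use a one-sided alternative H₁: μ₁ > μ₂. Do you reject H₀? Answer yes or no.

x̄₁=55.077, s₁=3.818, n₁=13
x̄₂=57.125, s₂=3.964, n₂=16
s_p² = [12·3.818² + 15·3.964²]/27 = 15.2101
SE = √(s_p²·(1/13+1/16)) = 1.4562
t = (55.077−57.125)/1.4562 = -1.4064
df = 27
p-value (one-sided, H₁ greater) = 0.91450
At α=0.05: p ≥ α → fail to reject H₀

reject H₀: no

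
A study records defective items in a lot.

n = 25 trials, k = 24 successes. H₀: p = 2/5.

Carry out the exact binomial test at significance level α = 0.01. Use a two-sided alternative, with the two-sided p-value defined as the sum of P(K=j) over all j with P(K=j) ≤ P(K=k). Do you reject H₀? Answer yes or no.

Exact binomial: n=25, k=24, p₀=2/5=0.4000
P(X=j) = C(n,j)·p₀^j·(1−p₀)^(n−j); p = Σ P(X=j) over j with P(X=j) ≤ P(X=24)
p-value (two-sided) = 0.00000
At α=0.01: p < α → reject H₀

reject H₀: yes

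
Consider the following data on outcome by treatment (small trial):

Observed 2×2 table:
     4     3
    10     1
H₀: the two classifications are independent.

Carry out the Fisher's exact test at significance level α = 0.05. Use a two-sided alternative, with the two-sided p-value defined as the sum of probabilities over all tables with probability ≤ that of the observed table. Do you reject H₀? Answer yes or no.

Margins: r₁=7, r₂=11, c₁=14, c₂=4, n=18
p_obs = C(7,4)·C(11,10)/C(18,14); sum pmf over tables with pmf ≤ p_obs
p-value (two-sided) = 0.24510
At α=0.05: p ≥ α → fail to reject H₀

reject H₀: no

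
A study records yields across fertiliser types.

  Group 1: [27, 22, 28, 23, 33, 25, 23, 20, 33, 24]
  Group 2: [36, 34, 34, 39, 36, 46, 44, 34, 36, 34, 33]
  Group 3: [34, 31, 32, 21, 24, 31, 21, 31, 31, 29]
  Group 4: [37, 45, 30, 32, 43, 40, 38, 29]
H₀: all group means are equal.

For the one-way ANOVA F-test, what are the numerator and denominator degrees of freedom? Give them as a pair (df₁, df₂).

k = 4 groups, N = 39 total
df = (k−1, N−k) = (4−1, 39−4) = (3, 35)

degrees of freedom = [3, 35]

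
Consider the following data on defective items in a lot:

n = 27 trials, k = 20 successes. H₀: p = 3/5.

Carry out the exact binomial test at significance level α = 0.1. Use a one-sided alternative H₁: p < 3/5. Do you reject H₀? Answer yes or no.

reject H₀: no

Exact binomial: n=27, k=20, p₀=3/5=0.6000
P(X≤20) from Σ C(n,i)·p₀^i·(1−p₀)^(n−i)
p-value (one-sided, H₁ less) = 0.95791
At α=0.1: p ≥ α → fail to reject H₀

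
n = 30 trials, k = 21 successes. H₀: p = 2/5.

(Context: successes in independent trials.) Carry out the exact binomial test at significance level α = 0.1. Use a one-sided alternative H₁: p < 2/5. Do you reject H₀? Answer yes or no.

Exact binomial: n=30, k=21, p₀=2/5=0.4000
P(X≤21) from Σ C(n,i)·p₀^i·(1−p₀)^(n−i)
p-value (one-sided, H₁ less) = 0.99978
At α=0.1: p ≥ α → fail to reject H₀

reject H₀: no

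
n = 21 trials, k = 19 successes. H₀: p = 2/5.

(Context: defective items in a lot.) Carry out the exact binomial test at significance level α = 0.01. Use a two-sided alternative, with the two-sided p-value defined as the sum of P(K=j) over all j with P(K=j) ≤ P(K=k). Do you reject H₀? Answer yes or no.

Exact binomial: n=21, k=19, p₀=2/5=0.4000
P(X=j) = C(n,j)·p₀^j·(1−p₀)^(n−j); p = Σ P(X=j) over j with P(X=j) ≤ P(X=19)
p-value (two-sided) = 0.00000
At α=0.01: p < α → reject H₀

reject H₀: yes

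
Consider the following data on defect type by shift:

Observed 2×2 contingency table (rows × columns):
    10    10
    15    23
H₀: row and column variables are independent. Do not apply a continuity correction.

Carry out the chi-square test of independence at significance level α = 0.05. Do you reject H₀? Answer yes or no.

Row totals [20, 38], col totals [25, 33], n=58
χ² = (10−8.62)²/8.62 + (10−11.38)²/11.38 + (15−16.38)²/16.38 + (23−21.62)²/21.62 = 0.5920
df = 1
p-value (upper-tail) = 0.44164
At α=0.05: p ≥ α → fail to reject H₀

reject H₀: no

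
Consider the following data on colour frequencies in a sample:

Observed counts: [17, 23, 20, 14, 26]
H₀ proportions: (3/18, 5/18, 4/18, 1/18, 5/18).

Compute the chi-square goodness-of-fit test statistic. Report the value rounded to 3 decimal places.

test statistic = 14.000

n = 100; E_i = n·p_i = [16.67, 27.78, 22.22, 5.56, 27.78]
χ² = (17−16.67)²/16.67 + (23−27.78)²/27.78 + (20−22.22)²/22.22 + (14−5.56)²/5.56 + (26−27.78)²/27.78 = 14.0000
df = 4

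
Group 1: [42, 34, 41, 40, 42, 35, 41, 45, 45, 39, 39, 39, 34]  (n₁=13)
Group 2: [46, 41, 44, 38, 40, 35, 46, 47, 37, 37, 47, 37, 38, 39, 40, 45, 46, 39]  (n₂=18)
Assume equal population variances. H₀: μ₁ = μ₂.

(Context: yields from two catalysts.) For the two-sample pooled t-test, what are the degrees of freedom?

degrees of freedom = 29

df = n₁ + n₂ − 2 = 13 + 18 − 2 = 29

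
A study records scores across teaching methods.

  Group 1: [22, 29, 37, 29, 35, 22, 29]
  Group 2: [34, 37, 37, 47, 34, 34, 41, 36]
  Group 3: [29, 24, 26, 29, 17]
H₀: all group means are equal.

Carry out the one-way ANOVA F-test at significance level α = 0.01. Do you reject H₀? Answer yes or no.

reject H₀: yes

Group means [29.00, 37.50, 25.00], grand mean 31.400
SSB = Σnᵢ(x̄ᵢ−x̄)² = 542.800; SSW = ΣΣ(x−x̄ᵢ)² = 438.000
MSB = 542.800/2 = 271.4000; MSW = 438.000/17 = 25.7647
F = MSB/MSW = 10.5338
df = (2, 17)
p-value (upper-tail) = 0.00106
At α=0.01: p < α → reject H₀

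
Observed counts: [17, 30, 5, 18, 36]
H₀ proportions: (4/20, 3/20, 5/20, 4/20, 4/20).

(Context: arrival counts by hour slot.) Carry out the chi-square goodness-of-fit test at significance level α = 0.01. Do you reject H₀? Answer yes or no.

reject H₀: yes

n = 106; E_i = n·p_i = [21.20, 15.90, 26.50, 21.20, 21.20]
χ² = (17−21.20)²/21.20 + (30−15.90)²/15.90 + (5−26.50)²/26.50 + (18−21.20)²/21.20 + (36−21.20)²/21.20 = 41.5943
df = 4
p-value (upper-tail) = 0.00000
At α=0.01: p < α → reject H₀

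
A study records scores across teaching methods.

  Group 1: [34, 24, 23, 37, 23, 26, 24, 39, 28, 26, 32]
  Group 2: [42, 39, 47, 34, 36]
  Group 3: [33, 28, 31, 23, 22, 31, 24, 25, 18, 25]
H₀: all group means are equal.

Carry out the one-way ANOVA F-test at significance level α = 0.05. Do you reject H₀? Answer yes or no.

Group means [28.73, 39.60, 26.00], grand mean 29.769
SSB = Σnᵢ(x̄ᵢ−x̄)² = 637.234; SSW = ΣΣ(x−x̄ᵢ)² = 641.382
MSB = 637.234/2 = 318.6168; MSW = 641.382/23 = 27.8862
F = MSB/MSW = 11.4256
df = (2, 23)
p-value (upper-tail) = 0.00036
At α=0.05: p < α → reject H₀

reject H₀: yes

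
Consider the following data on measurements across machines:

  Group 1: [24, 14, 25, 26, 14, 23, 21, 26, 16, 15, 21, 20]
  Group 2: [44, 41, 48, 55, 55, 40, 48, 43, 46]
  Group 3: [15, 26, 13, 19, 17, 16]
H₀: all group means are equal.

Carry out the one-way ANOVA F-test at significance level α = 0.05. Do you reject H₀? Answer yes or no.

Group means [20.42, 46.67, 17.67], grand mean 28.556
SSB = Σnᵢ(x̄ᵢ−x̄)² = 4458.417; SSW = ΣΣ(x−x̄ᵢ)² = 578.250
MSB = 4458.417/2 = 2229.2083; MSW = 578.250/24 = 24.0938
F = MSB/MSW = 92.5223
df = (2, 24)
p-value (upper-tail) = 0.00000
At α=0.05: p < α → reject H₀

reject H₀: yes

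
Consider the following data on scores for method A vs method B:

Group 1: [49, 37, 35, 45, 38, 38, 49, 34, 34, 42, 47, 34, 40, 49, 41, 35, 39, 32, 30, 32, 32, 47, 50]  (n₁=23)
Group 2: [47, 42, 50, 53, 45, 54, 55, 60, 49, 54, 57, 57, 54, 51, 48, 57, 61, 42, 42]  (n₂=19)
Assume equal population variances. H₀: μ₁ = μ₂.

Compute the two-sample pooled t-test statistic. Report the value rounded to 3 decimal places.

test statistic = -6.145

x̄₁=39.522, s₁=6.515, n₁=23
x̄₂=51.474, s₂=5.966, n₂=19
s_p² = [22·6.515² + 18·5.966²]/40 = 39.3619
SE = √(s_p²·(1/23+1/19)) = 1.9450
t = (39.522−51.474)/1.9450 = -6.1449
df = 40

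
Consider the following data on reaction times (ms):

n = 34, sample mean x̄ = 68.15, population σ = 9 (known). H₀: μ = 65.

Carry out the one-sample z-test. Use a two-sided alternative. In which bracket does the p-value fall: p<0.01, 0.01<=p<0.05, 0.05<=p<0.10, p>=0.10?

SE = σ/√n = 9/√34 = 1.5435
z = (x̄−μ₀)/SE = (68.15−65)/1.5435 = 2.0408
p-value (two-sided) = 0.04127
→ bracket: 0.01<=p<0.05

p-value bracket: 0.01<=p<0.05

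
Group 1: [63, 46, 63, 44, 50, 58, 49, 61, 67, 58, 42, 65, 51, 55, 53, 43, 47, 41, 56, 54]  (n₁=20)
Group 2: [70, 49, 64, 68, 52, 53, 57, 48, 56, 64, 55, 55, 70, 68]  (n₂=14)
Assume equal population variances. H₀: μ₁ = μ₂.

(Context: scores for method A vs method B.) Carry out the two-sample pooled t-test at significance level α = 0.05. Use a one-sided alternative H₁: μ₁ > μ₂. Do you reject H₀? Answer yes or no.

x̄₁=53.300, s₁=8.033, n₁=20
x̄₂=59.214, s₂=7.866, n₂=14
s_p² = [19·8.033² + 13·7.866²]/32 = 63.4549
SE = √(s_p²·(1/20+1/14)) = 2.7758
t = (53.300−59.214)/2.7758 = -2.1306
df = 32
p-value (one-sided, H₁ greater) = 0.97955
At α=0.05: p ≥ α → fail to reject H₀

reject H₀: no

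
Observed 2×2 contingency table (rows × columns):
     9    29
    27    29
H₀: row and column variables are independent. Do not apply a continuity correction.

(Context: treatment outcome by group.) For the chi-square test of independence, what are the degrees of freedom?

degrees of freedom = 1

df = (r−1)(c−1) = (2−1)·(2−1) = 1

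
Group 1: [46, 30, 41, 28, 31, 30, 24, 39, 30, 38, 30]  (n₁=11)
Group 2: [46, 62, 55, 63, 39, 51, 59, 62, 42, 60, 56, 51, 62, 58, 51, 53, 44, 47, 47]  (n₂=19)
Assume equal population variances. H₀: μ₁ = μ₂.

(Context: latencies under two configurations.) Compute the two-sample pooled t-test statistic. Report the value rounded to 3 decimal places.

test statistic = -7.258

x̄₁=33.364, s₁=6.622, n₁=11
x̄₂=53.053, s₂=7.442, n₂=19
s_p² = [10·6.622² + 18·7.442²]/28 = 51.2676
SE = √(s_p²·(1/11+1/19)) = 2.7127
t = (33.364−53.053)/2.7127 = -7.2580
df = 28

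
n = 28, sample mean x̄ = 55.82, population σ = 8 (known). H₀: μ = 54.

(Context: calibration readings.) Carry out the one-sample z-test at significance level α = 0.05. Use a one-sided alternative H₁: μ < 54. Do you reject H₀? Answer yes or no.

SE = σ/√n = 8/√28 = 1.5119
z = (x̄−μ₀)/SE = (55.82−54)/1.5119 = 1.2038
p-value (one-sided, H₁ less) = 0.88567
At α=0.05: p ≥ α → fail to reject H₀

reject H₀: no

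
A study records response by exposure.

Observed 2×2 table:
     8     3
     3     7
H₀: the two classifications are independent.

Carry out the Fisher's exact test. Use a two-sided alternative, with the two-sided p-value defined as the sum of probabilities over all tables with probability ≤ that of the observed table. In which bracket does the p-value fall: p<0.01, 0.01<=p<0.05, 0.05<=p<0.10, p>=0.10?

p-value bracket: 0.05<=p<0.10

Margins: r₁=11, r₂=10, c₁=11, c₂=10, n=21
p_obs = C(11,8)·C(10,3)/C(21,11); sum pmf over tables with pmf ≤ p_obs
p-value (two-sided) = 0.08611
→ bracket: 0.05<=p<0.10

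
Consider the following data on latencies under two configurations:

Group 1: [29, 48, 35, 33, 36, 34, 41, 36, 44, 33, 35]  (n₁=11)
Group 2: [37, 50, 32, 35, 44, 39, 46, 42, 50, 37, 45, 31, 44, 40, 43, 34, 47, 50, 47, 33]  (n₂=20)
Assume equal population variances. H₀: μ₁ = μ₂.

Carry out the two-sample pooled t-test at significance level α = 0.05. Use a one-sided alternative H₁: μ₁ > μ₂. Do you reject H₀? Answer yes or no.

x̄₁=36.727, s₁=5.479, n₁=11
x̄₂=41.300, s₂=6.258, n₂=20
s_p² = [10·5.479² + 19·6.258²]/29 = 36.0132
SE = √(s_p²·(1/11+1/20)) = 2.2527
t = (36.727−41.300)/2.2527 = -2.0299
df = 29
p-value (one-sided, H₁ greater) = 0.97419
At α=0.05: p ≥ α → fail to reject H₀

reject H₀: no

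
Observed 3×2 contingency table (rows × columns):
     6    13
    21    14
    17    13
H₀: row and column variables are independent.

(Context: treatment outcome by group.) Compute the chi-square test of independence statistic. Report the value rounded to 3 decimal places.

Row totals [19, 35, 30], col totals [44, 40], n=84
χ² = (6−9.95)²/9.95 + (13−9.05)²/9.05 + (21−18.33)²/18.33 + (14−16.67)²/16.67 + (17−15.71)²/15.71 + (13−14.29)²/14.29 = 4.3316
df = 2

test statistic = 4.332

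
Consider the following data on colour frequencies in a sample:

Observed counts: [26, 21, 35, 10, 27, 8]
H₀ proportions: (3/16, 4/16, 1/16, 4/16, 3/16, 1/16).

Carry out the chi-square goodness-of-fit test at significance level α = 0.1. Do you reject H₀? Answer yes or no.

n = 127; E_i = n·p_i = [23.81, 31.75, 7.94, 31.75, 23.81, 7.94]
χ² = (26−23.81)²/23.81 + (21−31.75)²/31.75 + (35−7.94)²/7.94 + (10−31.75)²/31.75 + (27−23.81)²/23.81 + (8−7.94)²/7.94 = 111.4357
df = 5
p-value (upper-tail) = 0.00000
At α=0.1: p < α → reject H₀

reject H₀: yes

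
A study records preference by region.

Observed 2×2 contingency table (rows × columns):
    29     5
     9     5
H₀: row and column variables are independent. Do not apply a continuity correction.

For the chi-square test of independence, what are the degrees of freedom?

df = (r−1)(c−1) = (2−1)·(2−1) = 1

degrees of freedom = 1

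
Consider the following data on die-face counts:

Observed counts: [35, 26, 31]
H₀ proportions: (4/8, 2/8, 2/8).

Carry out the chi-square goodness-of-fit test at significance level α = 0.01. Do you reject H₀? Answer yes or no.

n = 92; E_i = n·p_i = [46.00, 23.00, 23.00]
χ² = (35−46.00)²/46.00 + (26−23.00)²/23.00 + (31−23.00)²/23.00 = 5.8043
df = 2
p-value (upper-tail) = 0.05490
At α=0.01: p ≥ α → fail to reject H₀

reject H₀: no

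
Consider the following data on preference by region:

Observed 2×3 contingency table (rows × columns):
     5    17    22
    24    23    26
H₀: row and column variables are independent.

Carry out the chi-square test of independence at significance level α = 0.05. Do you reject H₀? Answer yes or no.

reject H₀: yes

Row totals [44, 73], col totals [29, 40, 48], n=117
χ² = (5−10.91)²/10.91 + (17−15.04)²/15.04 + (22−18.05)²/18.05 + (24−18.09)²/18.09 + (23−24.96)²/24.96 + (26−29.95)²/29.95 = 6.9186
df = 2
p-value (upper-tail) = 0.03145
At α=0.05: p < α → reject H₀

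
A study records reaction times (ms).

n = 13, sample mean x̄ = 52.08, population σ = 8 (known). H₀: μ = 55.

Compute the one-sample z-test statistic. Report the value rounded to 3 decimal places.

SE = σ/√n = 8/√13 = 2.2188
z = (x̄−μ₀)/SE = (52.08−55)/2.2188 = -1.3160

test statistic = -1.316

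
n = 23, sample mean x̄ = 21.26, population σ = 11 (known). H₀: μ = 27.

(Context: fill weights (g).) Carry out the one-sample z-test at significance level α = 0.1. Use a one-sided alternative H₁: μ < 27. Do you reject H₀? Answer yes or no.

reject H₀: yes

SE = σ/√n = 11/√23 = 2.2937
z = (x̄−μ₀)/SE = (21.26−27)/2.2937 = -2.5026
p-value (one-sided, H₁ less) = 0.00617
At α=0.1: p < α → reject H₀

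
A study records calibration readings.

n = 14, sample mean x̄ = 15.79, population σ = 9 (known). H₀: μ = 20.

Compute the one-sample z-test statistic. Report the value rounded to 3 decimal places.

SE = σ/√n = 9/√14 = 2.4054
z = (x̄−μ₀)/SE = (15.79−20)/2.4054 = -1.7503

test statistic = -1.750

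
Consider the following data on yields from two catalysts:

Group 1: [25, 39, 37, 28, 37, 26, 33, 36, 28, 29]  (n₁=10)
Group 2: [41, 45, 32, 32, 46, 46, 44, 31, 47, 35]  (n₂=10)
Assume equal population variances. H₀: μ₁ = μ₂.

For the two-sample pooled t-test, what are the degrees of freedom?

df = n₁ + n₂ − 2 = 10 + 10 − 2 = 18

degrees of freedom = 18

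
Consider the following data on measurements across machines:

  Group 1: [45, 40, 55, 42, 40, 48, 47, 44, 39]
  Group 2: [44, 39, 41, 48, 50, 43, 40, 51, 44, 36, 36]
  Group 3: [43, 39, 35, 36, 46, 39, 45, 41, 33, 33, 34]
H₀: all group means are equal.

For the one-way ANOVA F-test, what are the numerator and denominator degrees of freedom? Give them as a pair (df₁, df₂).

degrees of freedom = [2, 28]

k = 3 groups, N = 31 total
df = (k−1, N−k) = (3−1, 31−3) = (2, 28)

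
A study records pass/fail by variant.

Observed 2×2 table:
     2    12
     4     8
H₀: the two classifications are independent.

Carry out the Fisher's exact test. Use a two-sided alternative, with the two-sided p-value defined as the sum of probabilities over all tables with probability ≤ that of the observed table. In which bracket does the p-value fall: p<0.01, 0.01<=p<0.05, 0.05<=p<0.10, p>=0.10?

p-value bracket: p>=0.10

Margins: r₁=14, r₂=12, c₁=6, c₂=20, n=26
p_obs = C(14,2)·C(12,4)/C(26,6); sum pmf over tables with pmf ≤ p_obs
p-value (two-sided) = 0.36522
→ bracket: p>=0.10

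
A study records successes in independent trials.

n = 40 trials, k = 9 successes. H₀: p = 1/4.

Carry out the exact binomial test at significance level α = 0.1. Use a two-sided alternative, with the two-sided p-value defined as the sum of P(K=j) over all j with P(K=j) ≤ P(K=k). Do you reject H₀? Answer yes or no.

Exact binomial: n=40, k=9, p₀=1/4=0.2500
P(X=j) = C(n,j)·p₀^j·(1−p₀)^(n−j); p = Σ P(X=j) over j with P(X=j) ≤ P(X=9)
p-value (two-sided) = 0.85564
At α=0.1: p ≥ α → fail to reject H₀

reject H₀: no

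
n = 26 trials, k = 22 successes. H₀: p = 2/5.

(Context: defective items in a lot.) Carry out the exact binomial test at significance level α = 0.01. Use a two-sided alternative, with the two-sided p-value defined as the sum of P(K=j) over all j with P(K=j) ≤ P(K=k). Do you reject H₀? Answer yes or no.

reject H₀: yes

Exact binomial: n=26, k=22, p₀=2/5=0.4000
P(X=j) = C(n,j)·p₀^j·(1−p₀)^(n−j); p = Σ P(X=j) over j with P(X=j) ≤ P(X=22)
p-value (two-sided) = 0.00001
At α=0.01: p < α → reject H₀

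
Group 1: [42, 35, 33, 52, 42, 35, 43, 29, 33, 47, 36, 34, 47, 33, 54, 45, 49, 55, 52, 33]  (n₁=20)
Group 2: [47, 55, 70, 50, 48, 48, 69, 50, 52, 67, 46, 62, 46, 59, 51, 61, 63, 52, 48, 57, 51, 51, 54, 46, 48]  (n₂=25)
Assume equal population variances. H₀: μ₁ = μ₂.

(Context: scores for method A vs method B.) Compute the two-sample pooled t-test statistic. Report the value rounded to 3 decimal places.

test statistic = -5.358

x̄₁=41.450, s₁=8.294, n₁=20
x̄₂=54.040, s₂=7.447, n₂=25
s_p² = [19·8.294² + 24·7.447²]/43 = 61.3467
SE = √(s_p²·(1/20+1/25)) = 2.3497
t = (41.450−54.040)/2.3497 = -5.3581
df = 43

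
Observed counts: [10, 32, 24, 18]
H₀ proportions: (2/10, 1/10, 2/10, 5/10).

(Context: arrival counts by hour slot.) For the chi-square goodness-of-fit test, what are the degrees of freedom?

degrees of freedom = 3

df = k − 1 = 4 − 1 = 3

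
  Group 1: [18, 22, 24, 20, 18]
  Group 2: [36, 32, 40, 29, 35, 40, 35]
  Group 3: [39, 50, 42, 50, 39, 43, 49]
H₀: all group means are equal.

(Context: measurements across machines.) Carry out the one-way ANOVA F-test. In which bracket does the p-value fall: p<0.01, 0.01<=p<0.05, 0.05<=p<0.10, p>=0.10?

Group means [20.40, 35.29, 44.57], grand mean 34.789
SSB = Σnᵢ(x̄ᵢ−x̄)² = 1706.815; SSW = ΣΣ(x−x̄ᵢ)² = 272.343
MSB = 1706.815/2 = 853.4075; MSW = 272.343/16 = 17.0214
F = MSB/MSW = 50.1372
df = (2, 16)
p-value (upper-tail) = 0.00000
→ bracket: p<0.01

p-value bracket: p<0.01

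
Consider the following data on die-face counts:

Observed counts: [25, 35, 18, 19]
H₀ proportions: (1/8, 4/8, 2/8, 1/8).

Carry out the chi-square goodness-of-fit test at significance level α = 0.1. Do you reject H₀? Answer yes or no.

n = 97; E_i = n·p_i = [12.12, 48.50, 24.25, 12.12]
χ² = (25−12.12)²/12.12 + (35−48.50)²/48.50 + (18−24.25)²/24.25 + (19−12.12)²/12.12 = 22.9381
df = 3
p-value (upper-tail) = 0.00004
At α=0.1: p < α → reject H₀

reject H₀: yes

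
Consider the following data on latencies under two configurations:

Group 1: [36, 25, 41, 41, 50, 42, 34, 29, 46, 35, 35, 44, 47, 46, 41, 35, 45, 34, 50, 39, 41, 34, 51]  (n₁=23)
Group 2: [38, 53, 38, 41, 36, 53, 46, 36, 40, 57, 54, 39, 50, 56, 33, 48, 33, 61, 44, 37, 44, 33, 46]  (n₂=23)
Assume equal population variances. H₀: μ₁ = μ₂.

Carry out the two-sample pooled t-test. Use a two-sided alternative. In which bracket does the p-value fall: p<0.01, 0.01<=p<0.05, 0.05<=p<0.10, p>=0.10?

p-value bracket: 0.05<=p<0.10

x̄₁=40.043, s₁=6.865, n₁=23
x̄₂=44.174, s₂=8.489, n₂=23
s_p² = [22·6.865² + 22·8.489²]/44 = 59.5968
SE = √(s_p²·(1/23+1/23)) = 2.2765
t = (40.043−44.174)/2.2765 = -1.8144
df = 44
p-value (two-sided) = 0.07644
→ bracket: 0.05<=p<0.10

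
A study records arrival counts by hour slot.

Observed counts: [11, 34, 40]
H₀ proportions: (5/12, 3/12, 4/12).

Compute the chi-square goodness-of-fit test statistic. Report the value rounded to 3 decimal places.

test statistic = 29.287

n = 85; E_i = n·p_i = [35.42, 21.25, 28.33]
χ² = (11−35.42)²/35.42 + (34−21.25)²/21.25 + (40−28.33)²/28.33 = 29.2871
df = 2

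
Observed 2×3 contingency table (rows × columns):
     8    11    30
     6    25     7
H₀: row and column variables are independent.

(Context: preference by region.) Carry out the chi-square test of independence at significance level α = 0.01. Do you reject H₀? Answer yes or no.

reject H₀: yes

Row totals [49, 38], col totals [14, 36, 37], n=87
χ² = (8−7.89)²/7.89 + (11−20.28)²/20.28 + (30−20.84)²/20.84 + (6−6.11)²/6.11 + (25−15.72)²/15.72 + (7−16.16)²/16.16 = 18.9394
df = 2
p-value (upper-tail) = 0.00008
At α=0.01: p < α → reject H₀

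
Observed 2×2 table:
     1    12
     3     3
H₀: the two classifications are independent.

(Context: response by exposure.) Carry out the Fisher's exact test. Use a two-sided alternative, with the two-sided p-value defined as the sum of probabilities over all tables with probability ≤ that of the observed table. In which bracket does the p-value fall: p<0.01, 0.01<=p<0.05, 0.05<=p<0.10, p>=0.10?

p-value bracket: 0.05<=p<0.10

Margins: r₁=13, r₂=6, c₁=4, c₂=15, n=19
p_obs = C(13,1)·C(6,3)/C(19,4); sum pmf over tables with pmf ≤ p_obs
p-value (two-sided) = 0.07095
→ bracket: 0.05<=p<0.10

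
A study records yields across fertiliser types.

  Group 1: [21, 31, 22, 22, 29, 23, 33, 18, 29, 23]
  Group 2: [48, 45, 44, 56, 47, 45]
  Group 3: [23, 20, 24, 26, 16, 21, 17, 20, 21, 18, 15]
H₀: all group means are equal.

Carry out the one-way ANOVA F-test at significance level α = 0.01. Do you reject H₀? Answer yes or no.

Group means [25.10, 47.50, 20.09], grand mean 28.037
SSB = Σnᵢ(x̄ᵢ−x̄)² = 3053.654; SSW = ΣΣ(x−x̄ᵢ)² = 437.309
MSB = 3053.654/2 = 1526.8269; MSW = 437.309/24 = 18.2212
F = MSB/MSW = 83.7939
df = (2, 24)
p-value (upper-tail) = 0.00000
At α=0.01: p < α → reject H₀

reject H₀: yes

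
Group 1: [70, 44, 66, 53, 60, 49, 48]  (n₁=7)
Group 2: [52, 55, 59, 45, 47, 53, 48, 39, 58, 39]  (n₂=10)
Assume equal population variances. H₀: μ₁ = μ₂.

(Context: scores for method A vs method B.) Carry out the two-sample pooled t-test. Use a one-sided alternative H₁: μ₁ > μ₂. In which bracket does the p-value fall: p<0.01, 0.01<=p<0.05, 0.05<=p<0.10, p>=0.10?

x̄₁=55.714, s₁=9.810, n₁=7
x̄₂=49.500, s₂=7.153, n₂=10
s_p² = [6·9.810² + 9·7.153²]/15 = 69.1952
SE = √(s_p²·(1/7+1/10)) = 4.0993
t = (55.714−49.500)/4.0993 = 1.5159
df = 15
p-value (one-sided, H₁ greater) = 0.07516
→ bracket: 0.05<=p<0.10

p-value bracket: 0.05<=p<0.10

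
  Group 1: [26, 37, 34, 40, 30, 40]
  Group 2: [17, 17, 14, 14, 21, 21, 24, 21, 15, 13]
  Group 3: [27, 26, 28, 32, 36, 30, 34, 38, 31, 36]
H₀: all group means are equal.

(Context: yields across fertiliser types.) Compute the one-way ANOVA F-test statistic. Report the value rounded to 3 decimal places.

test statistic = 37.178

Group means [34.50, 17.70, 31.80], grand mean 27.000
SSB = Σnᵢ(x̄ᵢ−x̄)² = 1432.800; SSW = ΣΣ(x−x̄ᵢ)² = 443.200
MSB = 1432.800/2 = 716.4000; MSW = 443.200/23 = 19.2696
F = MSB/MSW = 37.1778
df = (2, 23)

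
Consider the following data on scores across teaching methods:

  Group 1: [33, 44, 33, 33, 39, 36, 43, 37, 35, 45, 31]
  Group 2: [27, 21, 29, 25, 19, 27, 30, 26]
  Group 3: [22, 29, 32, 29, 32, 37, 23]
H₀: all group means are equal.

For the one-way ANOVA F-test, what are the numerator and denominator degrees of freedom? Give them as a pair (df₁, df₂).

k = 3 groups, N = 26 total
df = (k−1, N−k) = (3−1, 26−3) = (2, 23)

degrees of freedom = [2, 23]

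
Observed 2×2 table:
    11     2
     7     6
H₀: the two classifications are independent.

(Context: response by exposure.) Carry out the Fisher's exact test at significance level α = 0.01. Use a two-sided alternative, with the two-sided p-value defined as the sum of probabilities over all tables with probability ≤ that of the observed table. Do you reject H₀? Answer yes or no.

reject H₀: no

Margins: r₁=13, r₂=13, c₁=18, c₂=8, n=26
p_obs = C(13,11)·C(13,7)/C(26,18); sum pmf over tables with pmf ≤ p_obs
p-value (two-sided) = 0.20156
At α=0.01: p ≥ α → fail to reject H₀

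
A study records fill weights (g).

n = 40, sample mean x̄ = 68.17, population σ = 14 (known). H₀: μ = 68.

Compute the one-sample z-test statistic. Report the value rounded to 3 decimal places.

SE = σ/√n = 14/√40 = 2.2136
z = (x̄−μ₀)/SE = (68.17−68)/2.2136 = 0.0768

test statistic = 0.077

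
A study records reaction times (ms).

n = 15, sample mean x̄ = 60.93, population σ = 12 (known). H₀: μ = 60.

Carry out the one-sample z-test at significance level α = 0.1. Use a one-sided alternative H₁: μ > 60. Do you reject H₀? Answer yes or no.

SE = σ/√n = 12/√15 = 3.0984
z = (x̄−μ₀)/SE = (60.93−60)/3.0984 = 0.3002
p-value (one-sided, H₁ greater) = 0.38203
At α=0.1: p ≥ α → fail to reject H₀

reject H₀: no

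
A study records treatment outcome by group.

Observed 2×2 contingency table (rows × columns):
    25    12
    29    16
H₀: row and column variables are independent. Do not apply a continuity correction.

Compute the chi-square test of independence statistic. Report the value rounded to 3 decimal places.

test statistic = 0.088

Row totals [37, 45], col totals [54, 28], n=82
χ² = (25−24.37)²/24.37 + (12−12.63)²/12.63 + (29−29.63)²/29.63 + (16−15.37)²/15.37 = 0.0881
df = 1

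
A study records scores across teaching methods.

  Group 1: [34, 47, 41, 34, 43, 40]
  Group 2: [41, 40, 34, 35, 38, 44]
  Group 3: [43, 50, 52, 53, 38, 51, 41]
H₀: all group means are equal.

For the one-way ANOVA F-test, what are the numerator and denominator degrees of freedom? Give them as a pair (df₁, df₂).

k = 3 groups, N = 19 total
df = (k−1, N−k) = (3−1, 19−3) = (2, 16)

degrees of freedom = [2, 16]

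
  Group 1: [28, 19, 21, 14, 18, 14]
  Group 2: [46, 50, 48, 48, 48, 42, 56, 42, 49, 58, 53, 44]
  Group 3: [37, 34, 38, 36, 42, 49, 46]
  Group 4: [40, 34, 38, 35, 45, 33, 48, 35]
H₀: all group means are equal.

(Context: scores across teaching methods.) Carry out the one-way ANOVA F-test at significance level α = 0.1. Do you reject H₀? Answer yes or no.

reject H₀: yes

Group means [19.00, 48.67, 40.29, 38.50], grand mean 39.030
SSB = Σnᵢ(x̄ᵢ−x̄)² = 3534.874; SSW = ΣΣ(x−x̄ᵢ)² = 812.095
MSB = 3534.874/3 = 1178.2915; MSW = 812.095/29 = 28.0033
F = MSB/MSW = 42.0769
df = (3, 29)
p-value (upper-tail) = 0.00000
At α=0.1: p < α → reject H₀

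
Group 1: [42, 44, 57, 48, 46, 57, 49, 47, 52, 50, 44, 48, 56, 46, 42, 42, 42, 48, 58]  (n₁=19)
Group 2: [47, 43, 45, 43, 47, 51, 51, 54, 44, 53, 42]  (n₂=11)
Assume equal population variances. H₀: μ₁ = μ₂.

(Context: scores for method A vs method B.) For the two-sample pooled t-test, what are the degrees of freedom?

degrees of freedom = 28

df = n₁ + n₂ − 2 = 19 + 11 − 2 = 28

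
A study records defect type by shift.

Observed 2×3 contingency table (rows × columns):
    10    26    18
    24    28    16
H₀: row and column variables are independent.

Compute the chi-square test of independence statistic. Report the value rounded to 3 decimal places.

test statistic = 4.408

Row totals [54, 68], col totals [34, 54, 34], n=122
χ² = (10−15.05)²/15.05 + (26−23.90)²/23.90 + (18−15.05)²/15.05 + (24−18.95)²/18.95 + (28−30.10)²/30.10 + (16−18.95)²/18.95 = 4.4079
df = 2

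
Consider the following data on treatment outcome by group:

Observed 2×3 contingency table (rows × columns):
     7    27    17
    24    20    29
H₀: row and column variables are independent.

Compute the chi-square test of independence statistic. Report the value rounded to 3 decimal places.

Row totals [51, 73], col totals [31, 47, 46], n=124
χ² = (7−12.75)²/12.75 + (27−19.33)²/19.33 + (17−18.92)²/18.92 + (24−18.25)²/18.25 + (20−27.67)²/27.67 + (29−27.08)²/27.08 = 9.9041
df = 2

test statistic = 9.904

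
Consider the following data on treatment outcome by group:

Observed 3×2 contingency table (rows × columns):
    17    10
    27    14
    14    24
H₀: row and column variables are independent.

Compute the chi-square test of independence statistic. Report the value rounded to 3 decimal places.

Row totals [27, 41, 38], col totals [58, 48], n=106
χ² = (17−14.77)²/14.77 + (10−12.23)²/12.23 + (27−22.43)²/22.43 + (14−18.57)²/18.57 + (14−20.79)²/20.79 + (24−17.21)²/17.21 = 7.6934
df = 2

test statistic = 7.693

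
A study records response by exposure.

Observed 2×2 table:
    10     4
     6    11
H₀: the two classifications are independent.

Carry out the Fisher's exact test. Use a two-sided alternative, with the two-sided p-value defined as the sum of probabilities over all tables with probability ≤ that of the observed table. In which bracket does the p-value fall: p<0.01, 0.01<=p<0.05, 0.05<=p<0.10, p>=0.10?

p-value bracket: 0.05<=p<0.10

Margins: r₁=14, r₂=17, c₁=16, c₂=15, n=31
p_obs = C(14,10)·C(17,6)/C(31,16); sum pmf over tables with pmf ≤ p_obs
p-value (two-sided) = 0.07317
→ bracket: 0.05<=p<0.10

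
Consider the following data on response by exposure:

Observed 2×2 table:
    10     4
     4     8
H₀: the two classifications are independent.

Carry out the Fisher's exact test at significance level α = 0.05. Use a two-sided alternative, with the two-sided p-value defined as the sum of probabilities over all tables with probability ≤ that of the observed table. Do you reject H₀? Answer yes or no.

reject H₀: no

Margins: r₁=14, r₂=12, c₁=14, c₂=12, n=26
p_obs = C(14,10)·C(12,4)/C(26,14); sum pmf over tables with pmf ≤ p_obs
p-value (two-sided) = 0.11314
At α=0.05: p ≥ α → fail to reject H₀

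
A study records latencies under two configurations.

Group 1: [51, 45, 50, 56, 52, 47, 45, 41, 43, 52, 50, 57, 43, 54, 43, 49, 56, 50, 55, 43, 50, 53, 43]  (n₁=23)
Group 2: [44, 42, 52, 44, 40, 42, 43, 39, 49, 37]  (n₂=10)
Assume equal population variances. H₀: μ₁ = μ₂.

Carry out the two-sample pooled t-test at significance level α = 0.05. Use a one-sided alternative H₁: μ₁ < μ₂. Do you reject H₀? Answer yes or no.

x̄₁=49.043, s₁=4.977, n₁=23
x̄₂=43.200, s₂=4.492, n₂=10
s_p² = [22·4.977² + 9·4.492²]/31 = 23.4373
SE = √(s_p²·(1/23+1/10)) = 1.8338
t = (49.043−43.200)/1.8338 = 3.1866
df = 31
p-value (one-sided, H₁ less) = 0.99836
At α=0.05: p ≥ α → fail to reject H₀

reject H₀: no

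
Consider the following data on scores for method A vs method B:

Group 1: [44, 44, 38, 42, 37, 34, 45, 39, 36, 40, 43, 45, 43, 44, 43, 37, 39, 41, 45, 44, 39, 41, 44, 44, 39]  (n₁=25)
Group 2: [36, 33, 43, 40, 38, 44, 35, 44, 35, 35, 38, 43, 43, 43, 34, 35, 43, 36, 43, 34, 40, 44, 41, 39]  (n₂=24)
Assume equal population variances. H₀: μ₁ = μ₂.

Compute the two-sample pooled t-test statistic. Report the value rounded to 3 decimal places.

test statistic = 2.045

x̄₁=41.200, s₁=3.202, n₁=25
x̄₂=39.125, s₂=3.882, n₂=24
s_p² = [24·3.202² + 23·3.882²]/47 = 12.6090
SE = √(s_p²·(1/25+1/24)) = 1.0148
t = (41.200−39.125)/1.0148 = 2.0448
df = 47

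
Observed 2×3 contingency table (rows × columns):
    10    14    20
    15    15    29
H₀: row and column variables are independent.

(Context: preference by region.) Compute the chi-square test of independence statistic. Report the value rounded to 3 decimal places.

Row totals [44, 59], col totals [25, 29, 49], n=103
χ² = (10−10.68)²/10.68 + (14−12.39)²/12.39 + (20−20.93)²/20.93 + (15−14.32)²/14.32 + (15−16.61)²/16.61 + (29−28.07)²/28.07 = 0.5140
df = 2

test statistic = 0.514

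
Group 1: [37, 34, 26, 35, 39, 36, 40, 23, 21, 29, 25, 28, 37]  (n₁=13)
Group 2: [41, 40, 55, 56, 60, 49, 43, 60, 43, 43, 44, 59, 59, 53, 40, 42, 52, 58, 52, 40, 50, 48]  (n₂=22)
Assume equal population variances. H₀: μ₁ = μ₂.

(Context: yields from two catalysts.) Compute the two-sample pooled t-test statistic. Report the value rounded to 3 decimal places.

x̄₁=31.538, s₁=6.463, n₁=13
x̄₂=49.409, s₂=7.333, n₂=22
s_p² = [12·6.463² + 21·7.333²]/33 = 49.4106
SE = √(s_p²·(1/13+1/22)) = 2.4590
t = (31.538−49.409)/2.4590 = -7.2674
df = 33

test statistic = -7.267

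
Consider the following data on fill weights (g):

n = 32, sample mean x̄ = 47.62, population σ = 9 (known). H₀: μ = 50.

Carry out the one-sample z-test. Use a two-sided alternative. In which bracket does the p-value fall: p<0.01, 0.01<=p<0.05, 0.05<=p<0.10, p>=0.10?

SE = σ/√n = 9/√32 = 1.5910
z = (x̄−μ₀)/SE = (47.62−50)/1.5910 = -1.4959
p-value (two-sided) = 0.13467
→ bracket: p>=0.10

p-value bracket: p>=0.10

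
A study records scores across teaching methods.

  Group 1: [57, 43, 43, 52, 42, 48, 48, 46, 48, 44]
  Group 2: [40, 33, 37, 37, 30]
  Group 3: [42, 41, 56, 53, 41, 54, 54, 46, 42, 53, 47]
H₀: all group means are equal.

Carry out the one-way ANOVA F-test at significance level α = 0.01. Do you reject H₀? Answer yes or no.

reject H₀: yes

Group means [47.10, 35.40, 48.09], grand mean 45.269
SSB = Σnᵢ(x̄ᵢ−x̄)² = 608.106; SSW = ΣΣ(x−x̄ᵢ)² = 617.009
MSB = 608.106/2 = 304.0531; MSW = 617.009/23 = 26.8265
F = MSB/MSW = 11.3341
df = (2, 23)
p-value (upper-tail) = 0.00038
At α=0.01: p < α → reject H₀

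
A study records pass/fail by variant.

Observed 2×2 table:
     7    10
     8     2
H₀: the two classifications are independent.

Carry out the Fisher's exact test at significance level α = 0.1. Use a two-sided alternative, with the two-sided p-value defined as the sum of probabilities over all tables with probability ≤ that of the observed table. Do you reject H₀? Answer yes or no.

reject H₀: no

Margins: r₁=17, r₂=10, c₁=15, c₂=12, n=27
p_obs = C(17,7)·C(10,8)/C(27,15); sum pmf over tables with pmf ≤ p_obs
p-value (two-sided) = 0.10709
At α=0.1: p ≥ α → fail to reject H₀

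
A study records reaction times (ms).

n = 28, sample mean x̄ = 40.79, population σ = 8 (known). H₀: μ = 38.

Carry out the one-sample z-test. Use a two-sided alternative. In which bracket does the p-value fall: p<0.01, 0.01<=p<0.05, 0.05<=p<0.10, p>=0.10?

p-value bracket: 0.05<=p<0.10

SE = σ/√n = 8/√28 = 1.5119
z = (x̄−μ₀)/SE = (40.79−38)/1.5119 = 1.8454
p-value (two-sided) = 0.06498
→ bracket: 0.05<=p<0.10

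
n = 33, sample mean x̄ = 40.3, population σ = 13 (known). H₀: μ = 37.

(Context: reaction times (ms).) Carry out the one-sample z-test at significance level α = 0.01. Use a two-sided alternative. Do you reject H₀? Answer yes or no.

SE = σ/√n = 13/√33 = 2.2630
z = (x̄−μ₀)/SE = (40.3−37)/2.2630 = 1.4582
p-value (two-sided) = 0.14478
At α=0.01: p ≥ α → fail to reject H₀

reject H₀: no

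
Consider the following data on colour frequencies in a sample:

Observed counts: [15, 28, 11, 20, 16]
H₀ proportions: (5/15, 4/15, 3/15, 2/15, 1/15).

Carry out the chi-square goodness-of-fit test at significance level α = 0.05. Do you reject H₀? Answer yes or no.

reject H₀: yes

n = 90; E_i = n·p_i = [30.00, 24.00, 18.00, 12.00, 6.00]
χ² = (15−30.00)²/30.00 + (28−24.00)²/24.00 + (11−18.00)²/18.00 + (20−12.00)²/12.00 + (16−6.00)²/6.00 = 32.8889
df = 4
p-value (upper-tail) = 0.00000
At α=0.05: p < α → reject H₀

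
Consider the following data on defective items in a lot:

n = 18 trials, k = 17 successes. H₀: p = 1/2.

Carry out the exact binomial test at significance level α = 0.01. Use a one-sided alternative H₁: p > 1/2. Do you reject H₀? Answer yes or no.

reject H₀: yes

Exact binomial: n=18, k=17, p₀=1/2=0.5000
P(X≥17) from Σ C(n,i)·p₀^i·(1−p₀)^(n−i)
p-value (one-sided, H₁ greater) = 0.00007
At α=0.01: p < α → reject H₀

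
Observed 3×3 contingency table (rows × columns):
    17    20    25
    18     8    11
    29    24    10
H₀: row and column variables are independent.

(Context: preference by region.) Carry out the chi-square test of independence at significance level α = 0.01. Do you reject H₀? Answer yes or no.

Row totals [62, 37, 63], col totals [64, 52, 46], n=162
χ² = (17−24.49)²/24.49 + (20−19.90)²/19.90 + (25−17.60)²/17.60 + (18−14.62)²/14.62 + (8−11.88)²/11.88 + (11−10.51)²/10.51 + (29−24.89)²/24.89 + (24−20.22)²/20.22 + (10−17.89)²/17.89 = 12.3347
df = 4
p-value (upper-tail) = 0.01503
At α=0.01: p ≥ α → fail to reject H₀

reject H₀: no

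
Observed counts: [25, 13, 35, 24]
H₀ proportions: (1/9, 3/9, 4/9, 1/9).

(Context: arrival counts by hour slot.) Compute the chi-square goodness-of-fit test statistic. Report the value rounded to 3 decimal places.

n = 97; E_i = n·p_i = [10.78, 32.33, 43.11, 10.78]
χ² = (25−10.78)²/10.78 + (13−32.33)²/32.33 + (35−43.11)²/43.11 + (24−10.78)²/10.78 = 48.0747
df = 3

test statistic = 48.075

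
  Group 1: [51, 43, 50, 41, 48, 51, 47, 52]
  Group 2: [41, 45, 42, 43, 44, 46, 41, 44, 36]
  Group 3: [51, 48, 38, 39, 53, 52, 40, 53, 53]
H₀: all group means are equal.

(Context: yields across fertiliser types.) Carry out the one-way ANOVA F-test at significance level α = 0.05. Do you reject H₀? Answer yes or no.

Group means [47.88, 42.44, 47.44], grand mean 45.846
SSB = Σnᵢ(x̄ᵢ−x̄)² = 160.065; SSW = ΣΣ(x−x̄ᵢ)² = 525.319
MSB = 160.065/2 = 80.0326; MSW = 525.319/23 = 22.8400
F = MSB/MSW = 3.5041
df = (2, 23)
p-value (upper-tail) = 0.04695
At α=0.05: p < α → reject H₀

reject H₀: yes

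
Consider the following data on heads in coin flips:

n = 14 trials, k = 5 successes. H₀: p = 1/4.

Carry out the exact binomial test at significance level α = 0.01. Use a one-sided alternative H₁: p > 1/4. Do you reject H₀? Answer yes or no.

Exact binomial: n=14, k=5, p₀=1/4=0.2500
P(X≥5) from Σ C(n,i)·p₀^i·(1−p₀)^(n−i)
p-value (one-sided, H₁ greater) = 0.25847
At α=0.01: p ≥ α → fail to reject H₀

reject H₀: no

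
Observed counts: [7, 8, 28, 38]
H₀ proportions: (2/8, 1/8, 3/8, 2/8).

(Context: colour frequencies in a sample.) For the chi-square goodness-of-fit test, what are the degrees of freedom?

degrees of freedom = 3

df = k − 1 = 4 − 1 = 3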